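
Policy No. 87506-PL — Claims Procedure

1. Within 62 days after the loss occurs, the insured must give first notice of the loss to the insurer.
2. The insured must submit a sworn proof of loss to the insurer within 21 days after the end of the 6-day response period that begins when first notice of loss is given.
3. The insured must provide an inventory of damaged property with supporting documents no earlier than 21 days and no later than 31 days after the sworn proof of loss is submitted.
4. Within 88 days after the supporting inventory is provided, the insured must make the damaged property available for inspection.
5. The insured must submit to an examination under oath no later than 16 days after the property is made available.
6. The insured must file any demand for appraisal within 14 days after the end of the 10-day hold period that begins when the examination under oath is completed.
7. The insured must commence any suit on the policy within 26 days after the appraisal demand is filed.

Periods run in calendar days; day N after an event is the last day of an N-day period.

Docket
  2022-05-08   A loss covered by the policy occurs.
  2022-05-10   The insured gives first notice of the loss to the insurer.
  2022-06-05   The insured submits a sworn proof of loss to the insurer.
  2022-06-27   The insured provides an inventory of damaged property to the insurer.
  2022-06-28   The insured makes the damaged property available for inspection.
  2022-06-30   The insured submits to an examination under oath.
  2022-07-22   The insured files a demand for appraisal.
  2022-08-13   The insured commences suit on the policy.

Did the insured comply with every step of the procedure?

Yes

(1) due by 2022-05-08 + 62 days = 2022-07-09; 2022-05-10 is within that limit.
(2) due by 2022-05-16 + 21 days = 2022-06-06; done 2022-06-05 — timely.
(3) the permitted window runs from 2022-06-05 + 21 = 2022-06-26 to 2022-06-05 + 31 = 2022-07-06; done 2022-06-27 — within the window.
(4) due by 2022-06-27 + 88 days = 2022-09-23; completed 2022-06-28, before the deadline.
(5) due by 2022-06-28 + 16 days = 2022-07-14; done 2022-06-30 — timely.
(6) due by 2022-07-10 + 14 days = 2022-07-24; done 2022-07-22 — timely.
(7) due by 2022-07-22 + 26 days = 2022-08-17; done 2022-08-13 — timely.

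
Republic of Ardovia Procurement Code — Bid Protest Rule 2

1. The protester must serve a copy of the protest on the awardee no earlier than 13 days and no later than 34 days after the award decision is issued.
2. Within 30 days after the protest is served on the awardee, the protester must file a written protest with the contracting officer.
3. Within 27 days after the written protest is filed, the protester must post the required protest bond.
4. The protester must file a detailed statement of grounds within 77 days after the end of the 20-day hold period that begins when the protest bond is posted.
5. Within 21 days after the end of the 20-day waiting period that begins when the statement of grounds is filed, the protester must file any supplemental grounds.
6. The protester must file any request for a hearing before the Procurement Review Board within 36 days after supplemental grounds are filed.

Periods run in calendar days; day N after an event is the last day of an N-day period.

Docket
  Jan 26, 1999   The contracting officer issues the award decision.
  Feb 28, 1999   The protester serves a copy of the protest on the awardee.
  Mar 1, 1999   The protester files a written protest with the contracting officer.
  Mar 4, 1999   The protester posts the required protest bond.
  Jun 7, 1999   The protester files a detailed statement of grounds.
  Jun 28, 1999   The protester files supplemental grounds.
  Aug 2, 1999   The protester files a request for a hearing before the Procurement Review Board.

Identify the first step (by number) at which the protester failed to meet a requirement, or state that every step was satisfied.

None — every step was satisfied

(1) the permitted window runs from Jan 26, 1999 + 13 = Feb 8, 1999 to Jan 26, 1999 + 34 = Mar 1, 1999; done Feb 28, 1999 — within the window.
(2) due by Feb 28, 1999 + 30 days = Mar 30, 1999; completed Mar 1, 1999, before the deadline.
(3) due by Mar 1, 1999 + 27 days = Mar 28, 1999; done Mar 4, 1999 — timely.
(4) due by Mar 24, 1999 + 77 days = Jun 9, 1999; completed Jun 7, 1999, before the deadline.
(5) due by Jun 27, 1999 + 21 days = Jul 18, 1999; done Jun 28, 1999 — timely.
(6) due by Jun 28, 1999 + 36 days = Aug 3, 1999; completed Aug 2, 1999, before the deadline.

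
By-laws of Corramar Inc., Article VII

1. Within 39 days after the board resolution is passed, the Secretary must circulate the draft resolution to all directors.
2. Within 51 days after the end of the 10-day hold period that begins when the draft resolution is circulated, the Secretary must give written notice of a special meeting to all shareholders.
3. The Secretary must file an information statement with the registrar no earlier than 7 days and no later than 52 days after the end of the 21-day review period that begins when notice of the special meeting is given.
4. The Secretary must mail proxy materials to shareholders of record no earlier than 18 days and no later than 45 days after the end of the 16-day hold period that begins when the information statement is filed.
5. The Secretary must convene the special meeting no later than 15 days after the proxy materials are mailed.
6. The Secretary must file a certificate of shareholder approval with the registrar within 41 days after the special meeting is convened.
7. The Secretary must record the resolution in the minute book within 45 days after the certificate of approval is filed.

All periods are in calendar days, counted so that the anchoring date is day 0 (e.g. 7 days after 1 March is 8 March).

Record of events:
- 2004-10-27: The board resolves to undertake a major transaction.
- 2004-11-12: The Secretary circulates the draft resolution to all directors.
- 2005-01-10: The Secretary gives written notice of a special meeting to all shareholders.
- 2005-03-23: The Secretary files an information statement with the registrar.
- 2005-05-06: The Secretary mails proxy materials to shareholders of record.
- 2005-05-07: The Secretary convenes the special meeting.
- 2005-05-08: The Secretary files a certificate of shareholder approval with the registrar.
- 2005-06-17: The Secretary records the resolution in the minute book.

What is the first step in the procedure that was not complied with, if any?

None — every step was satisfied

Step 1: 39 days after 2004-10-27 (when the board resolution is passed) is 2004-12-05; done 2004-11-12 — timely.
Step 2: 51 days after 2004-11-22 (end of the 10-day hold period, which began when the draft resolution is circulated on 2004-11-12) is 2005-01-12; 2005-01-10 is within that limit.
Step 3: the window is 7–52 days after 2005-01-31 (end of the 21-day review period, which began when notice of the special meeting is given on 2005-01-10), so 2005-02-07 through 2005-03-24; 2005-03-23 falls inside that range.
Step 4: the window is 18–45 days after 2005-04-08 (end of the 16-day hold period, which began when the information statement is filed on 2005-03-23), so 2005-04-26 through 2005-05-23; 2005-05-06 falls inside that range.
Step 5: 15 days after 2005-05-06 (when the proxy materials are mailed) is 2005-05-21; done 2005-05-07 — timely.
Step 6: 41 days after 2005-05-07 (when the special meeting is convened) is 2005-06-17; completed 2005-05-08, before the deadline.
Step 7: 45 days after 2005-05-08 (when the certificate of approval is filed) is 2005-06-22; completed 2005-06-17, before the deadline.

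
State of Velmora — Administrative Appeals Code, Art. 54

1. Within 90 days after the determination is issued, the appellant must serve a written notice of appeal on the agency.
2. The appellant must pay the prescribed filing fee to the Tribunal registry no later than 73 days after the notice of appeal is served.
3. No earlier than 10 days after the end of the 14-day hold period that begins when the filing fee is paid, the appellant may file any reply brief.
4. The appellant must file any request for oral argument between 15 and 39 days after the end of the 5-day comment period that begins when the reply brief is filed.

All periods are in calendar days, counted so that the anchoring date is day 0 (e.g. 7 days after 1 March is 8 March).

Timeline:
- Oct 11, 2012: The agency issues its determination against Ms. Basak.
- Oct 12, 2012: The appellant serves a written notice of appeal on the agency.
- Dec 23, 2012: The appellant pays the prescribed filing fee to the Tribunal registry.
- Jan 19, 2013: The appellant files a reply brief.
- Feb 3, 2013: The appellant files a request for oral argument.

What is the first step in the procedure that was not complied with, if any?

Step 4

(1) due by Oct 11, 2012 + 90 days = Jan 9, 2013; completed Oct 12, 2012, before the deadline.
(2) due by Oct 12, 2012 + 73 days = Dec 24, 2012; completed Dec 23, 2012, before the deadline.
(3) permitted from Jan 6, 2013 + 10 days = Jan 16, 2013 onward; done Jan 19, 2013 — permitted.
(4) the permitted window runs from Jan 24, 2013 + 15 = Feb 8, 2013 to Jan 24, 2013 + 39 = Mar 4, 2013; done Feb 3, 2013 — 5 days before the window opened.
That is the first point of non-compliance.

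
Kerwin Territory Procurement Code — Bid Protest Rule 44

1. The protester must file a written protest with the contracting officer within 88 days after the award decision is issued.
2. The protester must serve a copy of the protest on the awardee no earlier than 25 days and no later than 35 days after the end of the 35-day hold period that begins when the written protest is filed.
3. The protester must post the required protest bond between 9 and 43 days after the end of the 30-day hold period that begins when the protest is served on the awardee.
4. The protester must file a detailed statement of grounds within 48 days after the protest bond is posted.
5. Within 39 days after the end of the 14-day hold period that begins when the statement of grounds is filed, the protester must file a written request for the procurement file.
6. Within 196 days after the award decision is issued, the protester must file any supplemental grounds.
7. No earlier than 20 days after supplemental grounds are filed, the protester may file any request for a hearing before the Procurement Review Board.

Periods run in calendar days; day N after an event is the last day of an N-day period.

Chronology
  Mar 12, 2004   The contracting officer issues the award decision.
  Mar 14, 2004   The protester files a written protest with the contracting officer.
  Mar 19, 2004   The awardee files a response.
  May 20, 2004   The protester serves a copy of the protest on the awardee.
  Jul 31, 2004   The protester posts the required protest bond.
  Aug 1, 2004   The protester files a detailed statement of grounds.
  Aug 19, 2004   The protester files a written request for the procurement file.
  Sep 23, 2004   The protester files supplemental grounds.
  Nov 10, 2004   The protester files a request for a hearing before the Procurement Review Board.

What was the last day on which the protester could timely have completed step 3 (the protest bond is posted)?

The protest is served on the awardee on May 20, 2004; the 30-day hold period therefore ends Jun 19, 2004, and step 3 runs from that date. The window is 9–43 days after Jun 19, 2004; it closes on Aug 1, 2004.

Aug 1, 2004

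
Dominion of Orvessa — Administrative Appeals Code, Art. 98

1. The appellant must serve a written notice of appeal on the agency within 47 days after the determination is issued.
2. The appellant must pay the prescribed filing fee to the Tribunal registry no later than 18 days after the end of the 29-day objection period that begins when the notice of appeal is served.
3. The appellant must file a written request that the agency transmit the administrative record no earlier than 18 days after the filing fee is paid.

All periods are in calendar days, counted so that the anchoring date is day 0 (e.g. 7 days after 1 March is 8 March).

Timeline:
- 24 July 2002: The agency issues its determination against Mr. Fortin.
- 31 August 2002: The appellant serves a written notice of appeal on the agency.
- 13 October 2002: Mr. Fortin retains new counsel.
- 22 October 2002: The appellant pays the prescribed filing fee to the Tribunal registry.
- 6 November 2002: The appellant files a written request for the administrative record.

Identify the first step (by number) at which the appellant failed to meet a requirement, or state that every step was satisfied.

Step 2

Step 1 — counting 47 days from 24 July 2002 (when the determination is issued) gives a deadline of 9 September 2002; completed 31 August 2002, before the deadline.
Step 2 — counting 18 days from 29 September 2002 (end of the 29-day objection period, which began when the notice of appeal is served on 31 August 2002) gives a deadline of 17 October 2002; not done until 22 October 2002, 5 days after the deadline.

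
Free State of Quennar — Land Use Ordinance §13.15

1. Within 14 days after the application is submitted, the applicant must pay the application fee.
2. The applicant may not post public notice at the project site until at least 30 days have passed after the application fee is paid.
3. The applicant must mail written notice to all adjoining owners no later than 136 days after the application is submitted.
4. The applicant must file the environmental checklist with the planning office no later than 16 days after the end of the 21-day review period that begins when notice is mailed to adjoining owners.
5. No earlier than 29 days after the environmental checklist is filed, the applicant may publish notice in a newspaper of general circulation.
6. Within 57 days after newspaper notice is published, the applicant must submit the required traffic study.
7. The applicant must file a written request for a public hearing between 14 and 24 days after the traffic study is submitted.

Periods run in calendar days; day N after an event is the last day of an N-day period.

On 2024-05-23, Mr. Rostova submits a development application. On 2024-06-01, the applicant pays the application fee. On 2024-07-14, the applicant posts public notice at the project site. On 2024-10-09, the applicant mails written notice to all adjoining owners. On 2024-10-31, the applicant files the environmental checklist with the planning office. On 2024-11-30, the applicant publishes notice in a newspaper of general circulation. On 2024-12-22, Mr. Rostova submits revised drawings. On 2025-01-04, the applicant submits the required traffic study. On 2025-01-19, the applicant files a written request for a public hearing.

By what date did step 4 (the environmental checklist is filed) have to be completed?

Notice is mailed to adjoining owners on 2024-10-09; the 21-day review period therefore ends 2024-10-30, and step 4 runs from that date. 16 days after 2024-10-30 is 2024-11-15.

2024-11-15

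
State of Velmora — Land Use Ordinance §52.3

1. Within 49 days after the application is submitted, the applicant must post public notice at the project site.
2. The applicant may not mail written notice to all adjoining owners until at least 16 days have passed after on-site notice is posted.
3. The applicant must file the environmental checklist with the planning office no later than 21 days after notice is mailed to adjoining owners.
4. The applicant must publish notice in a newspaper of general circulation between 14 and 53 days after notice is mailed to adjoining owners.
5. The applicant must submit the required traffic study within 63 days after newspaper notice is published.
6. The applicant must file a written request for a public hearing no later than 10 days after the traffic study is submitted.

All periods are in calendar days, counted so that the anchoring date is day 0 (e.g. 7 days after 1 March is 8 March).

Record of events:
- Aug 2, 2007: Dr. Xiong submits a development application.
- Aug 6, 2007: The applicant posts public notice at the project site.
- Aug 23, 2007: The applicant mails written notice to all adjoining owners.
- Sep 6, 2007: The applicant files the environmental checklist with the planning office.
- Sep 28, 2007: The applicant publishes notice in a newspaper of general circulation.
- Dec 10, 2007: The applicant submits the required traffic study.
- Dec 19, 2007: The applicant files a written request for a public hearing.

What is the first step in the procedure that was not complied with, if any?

Step 1: 49 days after Aug 2, 2007 (when the application is submitted) is Sep 20, 2007; Aug 6, 2007 is within that limit.
Step 2: the earliest permitted date is 16 days after Aug 6, 2007 (when on-site notice is posted), i.e. Aug 22, 2007; Aug 23, 2007 is on or after that date.
Step 3: 21 days after Aug 23, 2007 (when notice is mailed to adjoining owners) is Sep 13, 2007; Sep 6, 2007 is within that limit.
Step 4: the window is 14–53 days after Aug 23, 2007 (when notice is mailed to adjoining owners), so Sep 6, 2007 through Oct 15, 2007; done Sep 28, 2007 — within the window.
Step 5: 63 days after Sep 28, 2007 (when newspaper notice is published) is Nov 30, 2007; Dec 10, 2007 misses that deadline by 10 days.

Step 5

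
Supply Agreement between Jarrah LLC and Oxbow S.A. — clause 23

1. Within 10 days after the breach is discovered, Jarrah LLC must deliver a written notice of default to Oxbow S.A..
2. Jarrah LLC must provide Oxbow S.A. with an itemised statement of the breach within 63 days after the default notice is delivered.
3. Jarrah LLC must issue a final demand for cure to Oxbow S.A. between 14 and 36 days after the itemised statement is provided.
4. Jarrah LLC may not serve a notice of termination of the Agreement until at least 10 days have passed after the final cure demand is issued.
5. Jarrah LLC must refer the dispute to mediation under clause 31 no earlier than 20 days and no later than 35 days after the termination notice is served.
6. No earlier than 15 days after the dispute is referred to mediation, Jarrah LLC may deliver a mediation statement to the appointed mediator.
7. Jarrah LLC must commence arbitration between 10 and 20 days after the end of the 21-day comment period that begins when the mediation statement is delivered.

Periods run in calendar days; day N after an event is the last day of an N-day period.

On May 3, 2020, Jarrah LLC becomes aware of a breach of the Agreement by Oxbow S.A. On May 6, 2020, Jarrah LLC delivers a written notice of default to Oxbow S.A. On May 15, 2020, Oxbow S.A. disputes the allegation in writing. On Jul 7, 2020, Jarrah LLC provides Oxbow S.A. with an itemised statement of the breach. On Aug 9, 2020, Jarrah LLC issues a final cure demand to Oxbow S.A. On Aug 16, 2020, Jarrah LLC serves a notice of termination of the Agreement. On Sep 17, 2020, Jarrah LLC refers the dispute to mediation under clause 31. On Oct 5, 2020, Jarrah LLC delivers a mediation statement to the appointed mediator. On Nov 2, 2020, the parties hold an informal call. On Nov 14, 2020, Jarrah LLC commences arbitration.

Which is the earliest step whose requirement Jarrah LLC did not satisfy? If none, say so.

(1) due by May 3, 2020 + 10 days = May 13, 2020; done May 6, 2020 — timely.
(2) due by May 6, 2020 + 63 days = Jul 8, 2020; Jul 7, 2020 is within that limit.
(3) the permitted window runs from Jul 7, 2020 + 14 = Jul 21, 2020 to Jul 7, 2020 + 36 = Aug 12, 2020; Aug 9, 2020 falls inside that range.
(4) permitted from Aug 9, 2020 + 10 days = Aug 19, 2020 onward; done Aug 16, 2020 — 3 days too early.
Later steps need not be reached.

Step 4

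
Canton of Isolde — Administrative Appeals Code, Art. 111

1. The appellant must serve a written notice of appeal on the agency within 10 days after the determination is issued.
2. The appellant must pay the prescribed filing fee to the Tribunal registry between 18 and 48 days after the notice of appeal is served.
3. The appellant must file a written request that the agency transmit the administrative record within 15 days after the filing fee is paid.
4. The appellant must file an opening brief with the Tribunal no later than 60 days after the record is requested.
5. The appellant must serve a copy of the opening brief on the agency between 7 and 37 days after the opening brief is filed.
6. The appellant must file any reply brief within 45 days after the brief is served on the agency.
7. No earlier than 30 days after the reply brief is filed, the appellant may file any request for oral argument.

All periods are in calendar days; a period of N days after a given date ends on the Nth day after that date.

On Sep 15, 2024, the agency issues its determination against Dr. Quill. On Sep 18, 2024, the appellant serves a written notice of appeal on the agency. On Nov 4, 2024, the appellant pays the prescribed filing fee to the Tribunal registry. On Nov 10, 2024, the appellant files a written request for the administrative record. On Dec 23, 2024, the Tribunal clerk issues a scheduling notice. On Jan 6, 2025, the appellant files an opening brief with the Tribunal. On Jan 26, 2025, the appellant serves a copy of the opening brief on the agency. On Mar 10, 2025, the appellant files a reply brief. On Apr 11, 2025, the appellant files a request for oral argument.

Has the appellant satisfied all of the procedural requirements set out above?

Yes

Step 1: 10 days after Sep 15, 2024 (when the determination is issued) is Sep 25, 2024; Sep 18, 2024 is within that limit.
Step 2: the window is 18–48 days after Sep 18, 2024 (when the notice of appeal is served), so Oct 6, 2024 through Nov 5, 2024; done Nov 4, 2024 — within the window.
Step 3: 15 days after Nov 4, 2024 (when the filing fee is paid) is Nov 19, 2024; completed Nov 10, 2024, before the deadline.
Step 4: 60 days after Nov 10, 2024 (when the record is requested) is Jan 9, 2025; Jan 6, 2025 is within that limit.
Step 5: the window is 7–37 days after Jan 6, 2025 (when the opening brief is filed), so Jan 13, 2025 through Feb 12, 2025; done Jan 26, 2025 — within the window.
Step 6: 45 days after Jan 26, 2025 (when the brief is served on the agency) is Mar 12, 2025; Mar 10, 2025 is within that limit.
Step 7: the earliest permitted date is 30 days after Mar 10, 2025 (when the reply brief is filed), i.e. Apr 9, 2025; Apr 11, 2025 is on or after that date.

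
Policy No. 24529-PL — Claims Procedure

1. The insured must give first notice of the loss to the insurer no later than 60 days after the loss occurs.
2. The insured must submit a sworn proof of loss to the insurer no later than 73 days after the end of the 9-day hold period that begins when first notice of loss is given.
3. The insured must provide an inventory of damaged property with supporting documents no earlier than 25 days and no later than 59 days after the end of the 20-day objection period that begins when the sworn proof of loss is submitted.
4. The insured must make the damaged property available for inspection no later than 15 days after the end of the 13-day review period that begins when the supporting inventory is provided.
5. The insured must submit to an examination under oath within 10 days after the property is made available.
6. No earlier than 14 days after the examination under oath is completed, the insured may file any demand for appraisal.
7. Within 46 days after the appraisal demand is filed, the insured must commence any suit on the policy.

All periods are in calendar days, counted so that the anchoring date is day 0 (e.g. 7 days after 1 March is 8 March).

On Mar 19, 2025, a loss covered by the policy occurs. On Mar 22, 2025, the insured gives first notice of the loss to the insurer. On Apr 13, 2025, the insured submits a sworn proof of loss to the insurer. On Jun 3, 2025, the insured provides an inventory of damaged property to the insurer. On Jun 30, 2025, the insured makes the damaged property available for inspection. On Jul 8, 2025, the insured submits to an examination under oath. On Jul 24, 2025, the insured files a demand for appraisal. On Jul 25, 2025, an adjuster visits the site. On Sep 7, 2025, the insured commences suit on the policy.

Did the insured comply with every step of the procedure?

Step 1 — counting 60 days from Mar 19, 2025 (when the loss occurs) gives a deadline of May 18, 2025; Mar 22, 2025 is within that limit.
Step 2 — counting 73 days from Mar 31, 2025 (end of the 9-day hold period, which began when first notice of loss is given on Mar 22, 2025) gives a deadline of Jun 12, 2025; completed Apr 13, 2025, before the deadline.
Step 3 — 25 and 59 days from May 3, 2025 (end of the 20-day objection period, which began when the sworn proof of loss is submitted on Apr 13, 2025) are May 28, 2025 and Jul 1, 2025 respectively; done Jun 3, 2025, which is between those dates.
Step 4 — counting 15 days from Jun 16, 2025 (end of the 13-day review period, which began when the supporting inventory is provided on Jun 3, 2025) gives a deadline of Jul 1, 2025; completed Jun 30, 2025, before the deadline.
Step 5 — counting 10 days from Jun 30, 2025 (when the property is made available) gives a deadline of Jul 10, 2025; completed Jul 8, 2025, before the deadline.
Step 6 — must wait 14 days from Jul 8, 2025 (when the examination under oath is completed), so not before Jul 22, 2025; done Jul 24, 2025 — permitted.
Step 7 — counting 46 days from Jul 24, 2025 (when the appraisal demand is filed) gives a deadline of Sep 8, 2025; Sep 7, 2025 is within that limit.

Yes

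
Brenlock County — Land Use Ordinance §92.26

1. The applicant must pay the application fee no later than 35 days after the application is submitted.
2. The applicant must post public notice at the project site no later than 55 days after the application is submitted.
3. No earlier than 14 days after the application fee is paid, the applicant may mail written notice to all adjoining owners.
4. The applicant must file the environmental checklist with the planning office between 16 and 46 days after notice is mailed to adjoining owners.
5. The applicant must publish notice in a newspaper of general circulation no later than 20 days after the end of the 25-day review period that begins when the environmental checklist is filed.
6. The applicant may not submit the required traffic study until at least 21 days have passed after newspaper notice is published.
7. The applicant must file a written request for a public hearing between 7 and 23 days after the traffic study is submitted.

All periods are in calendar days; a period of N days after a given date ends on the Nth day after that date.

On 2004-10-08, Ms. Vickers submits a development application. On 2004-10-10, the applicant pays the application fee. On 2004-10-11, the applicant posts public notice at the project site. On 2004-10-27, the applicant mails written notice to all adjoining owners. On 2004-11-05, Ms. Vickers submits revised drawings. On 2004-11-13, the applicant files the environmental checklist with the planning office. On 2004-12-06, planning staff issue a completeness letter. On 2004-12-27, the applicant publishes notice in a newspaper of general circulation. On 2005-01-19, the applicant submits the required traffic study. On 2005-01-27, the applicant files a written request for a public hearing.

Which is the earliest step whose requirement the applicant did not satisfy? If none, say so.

(1) due by 2004-10-08 + 35 days = 2004-11-12; completed 2004-10-10, before the deadline.
(2) due by 2004-10-08 + 55 days = 2004-12-02; 2004-10-11 is within that limit.
(3) permitted from 2004-10-10 + 14 days = 2004-10-24 onward; done 2004-10-27, after the minimum wait.
(4) the permitted window runs from 2004-10-27 + 16 = 2004-11-12 to 2004-10-27 + 46 = 2004-12-12; 2004-11-13 falls inside that range.
(5) due by 2004-12-08 + 20 days = 2004-12-28; 2004-12-27 is within that limit.
(6) permitted from 2004-12-27 + 21 days = 2005-01-17 onward; 2005-01-19 is on or after that date.
(7) the permitted window runs from 2005-01-19 + 7 = 2005-01-26 to 2005-01-19 + 23 = 2005-02-11; 2005-01-27 falls inside that range.

None — every step was satisfied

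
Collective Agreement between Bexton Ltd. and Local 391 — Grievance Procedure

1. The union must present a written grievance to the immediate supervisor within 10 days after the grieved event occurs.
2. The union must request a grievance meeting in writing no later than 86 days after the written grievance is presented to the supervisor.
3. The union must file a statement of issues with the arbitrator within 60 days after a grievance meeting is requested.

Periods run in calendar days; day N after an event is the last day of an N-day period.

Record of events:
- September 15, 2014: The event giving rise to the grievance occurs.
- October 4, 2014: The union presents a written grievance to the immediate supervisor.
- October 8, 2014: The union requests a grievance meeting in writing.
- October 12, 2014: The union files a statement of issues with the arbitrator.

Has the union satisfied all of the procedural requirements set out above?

Step 1 — counting 10 days from September 15, 2014 (when the grieved event occurs) gives a deadline of September 25, 2014; done October 4, 2014 — 9 days late.
That is the first point of non-compliance.

No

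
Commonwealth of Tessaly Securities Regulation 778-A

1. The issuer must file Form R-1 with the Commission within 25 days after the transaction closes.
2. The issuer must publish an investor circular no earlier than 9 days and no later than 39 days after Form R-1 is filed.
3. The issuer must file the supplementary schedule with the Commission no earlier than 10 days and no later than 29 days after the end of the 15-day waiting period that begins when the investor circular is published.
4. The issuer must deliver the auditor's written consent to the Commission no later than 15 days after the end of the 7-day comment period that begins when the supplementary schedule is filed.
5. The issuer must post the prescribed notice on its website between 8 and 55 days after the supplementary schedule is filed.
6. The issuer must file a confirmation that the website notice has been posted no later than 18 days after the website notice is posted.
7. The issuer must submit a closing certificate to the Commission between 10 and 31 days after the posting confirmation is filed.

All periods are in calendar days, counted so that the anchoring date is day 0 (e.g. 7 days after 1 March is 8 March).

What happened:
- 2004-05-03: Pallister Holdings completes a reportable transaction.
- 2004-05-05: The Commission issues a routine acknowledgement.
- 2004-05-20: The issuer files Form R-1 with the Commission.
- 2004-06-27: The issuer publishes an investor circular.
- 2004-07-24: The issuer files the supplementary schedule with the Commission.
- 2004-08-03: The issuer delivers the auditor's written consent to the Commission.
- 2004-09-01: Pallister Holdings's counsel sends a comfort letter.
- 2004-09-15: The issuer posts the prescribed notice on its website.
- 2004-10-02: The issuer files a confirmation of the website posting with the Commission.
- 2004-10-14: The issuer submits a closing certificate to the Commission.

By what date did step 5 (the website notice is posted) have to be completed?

Step 5 runs from 2004-07-24, when the supplementary schedule is filed. The window is 8–55 days after 2004-07-24; it closes on 2004-09-17.

2004-09-17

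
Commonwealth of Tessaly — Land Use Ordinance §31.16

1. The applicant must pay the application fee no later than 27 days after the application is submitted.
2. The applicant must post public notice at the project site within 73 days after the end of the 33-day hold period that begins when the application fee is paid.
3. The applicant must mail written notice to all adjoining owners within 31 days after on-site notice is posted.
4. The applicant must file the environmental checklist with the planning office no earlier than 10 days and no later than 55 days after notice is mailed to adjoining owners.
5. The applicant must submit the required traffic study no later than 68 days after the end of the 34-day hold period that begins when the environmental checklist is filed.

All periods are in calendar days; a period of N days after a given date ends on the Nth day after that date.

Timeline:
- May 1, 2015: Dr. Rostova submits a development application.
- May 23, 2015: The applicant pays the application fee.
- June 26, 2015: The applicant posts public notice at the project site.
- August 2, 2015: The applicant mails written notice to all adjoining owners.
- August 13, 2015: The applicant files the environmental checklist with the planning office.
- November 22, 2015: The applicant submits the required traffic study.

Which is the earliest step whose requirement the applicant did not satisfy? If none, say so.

Step 1: 27 days after May 1, 2015 (when the application is submitted) is May 28, 2015; done May 23, 2015 — timely.
Step 2: 73 days after June 25, 2015 (end of the 33-day hold period, which began when the application fee is paid on May 23, 2015) is September 6, 2015; June 26, 2015 is within that limit.
Step 3: 31 days after June 26, 2015 (when on-site notice is posted) is July 27, 2015; August 2, 2015 misses that deadline by 6 days.
Later steps need not be reached.

Step 3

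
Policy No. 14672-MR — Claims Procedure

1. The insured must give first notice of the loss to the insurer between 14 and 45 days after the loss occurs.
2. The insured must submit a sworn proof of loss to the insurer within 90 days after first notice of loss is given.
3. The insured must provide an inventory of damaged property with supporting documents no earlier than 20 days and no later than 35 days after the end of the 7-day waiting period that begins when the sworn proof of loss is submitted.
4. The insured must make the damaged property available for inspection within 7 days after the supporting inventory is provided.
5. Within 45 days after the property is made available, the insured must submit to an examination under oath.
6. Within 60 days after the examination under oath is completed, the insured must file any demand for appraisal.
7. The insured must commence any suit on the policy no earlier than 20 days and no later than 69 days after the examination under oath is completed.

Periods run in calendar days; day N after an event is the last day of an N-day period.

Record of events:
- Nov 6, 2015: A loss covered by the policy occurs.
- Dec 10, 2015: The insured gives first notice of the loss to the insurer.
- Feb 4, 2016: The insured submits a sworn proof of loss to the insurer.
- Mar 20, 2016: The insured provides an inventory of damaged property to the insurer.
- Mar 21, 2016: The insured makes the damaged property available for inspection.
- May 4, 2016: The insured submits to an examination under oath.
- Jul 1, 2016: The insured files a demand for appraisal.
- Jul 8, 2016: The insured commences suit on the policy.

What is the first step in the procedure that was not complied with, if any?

Step 3

Step 1: the window is 14–45 days after Nov 6, 2015 (when the loss occurs), so Nov 20, 2015 through Dec 21, 2015; done Dec 10, 2015 — within the window.
Step 2: 90 days after Dec 10, 2015 (when first notice of loss is given) is Mar 9, 2016; done Feb 4, 2016 — timely.
Step 3: the window is 20–35 days after Feb 11, 2016 (end of the 7-day waiting period, which began when the sworn proof of loss is submitted on Feb 4, 2016), so Mar 2, 2016 through Mar 17, 2016; Mar 20, 2016 is 3 days past the end of the window.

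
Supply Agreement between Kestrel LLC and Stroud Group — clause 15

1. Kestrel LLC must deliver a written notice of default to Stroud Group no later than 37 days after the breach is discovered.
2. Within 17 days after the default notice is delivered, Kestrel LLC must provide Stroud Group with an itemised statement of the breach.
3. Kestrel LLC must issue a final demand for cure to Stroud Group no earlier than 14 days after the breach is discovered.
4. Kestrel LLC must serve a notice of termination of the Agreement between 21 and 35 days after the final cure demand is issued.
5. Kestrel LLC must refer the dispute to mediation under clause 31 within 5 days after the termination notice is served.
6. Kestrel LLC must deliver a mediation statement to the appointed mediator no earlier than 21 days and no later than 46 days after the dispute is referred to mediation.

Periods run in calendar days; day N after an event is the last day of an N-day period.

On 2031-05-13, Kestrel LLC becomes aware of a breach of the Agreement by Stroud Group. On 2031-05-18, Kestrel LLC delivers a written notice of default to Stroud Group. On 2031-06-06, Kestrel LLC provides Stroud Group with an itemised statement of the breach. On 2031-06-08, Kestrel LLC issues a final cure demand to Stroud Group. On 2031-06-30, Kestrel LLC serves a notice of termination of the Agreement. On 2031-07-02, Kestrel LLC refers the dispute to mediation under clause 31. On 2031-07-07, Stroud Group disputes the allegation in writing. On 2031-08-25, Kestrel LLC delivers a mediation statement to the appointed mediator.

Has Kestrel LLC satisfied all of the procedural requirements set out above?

Step 1: 37 days after 2031-05-13 (when the breach is discovered) is 2031-06-19; 2031-05-18 is within that limit.
Step 2: 17 days after 2031-05-18 (when the default notice is delivered) is 2031-06-04; 2031-06-06 misses that deadline by 2 days.
The procedure was therefore not followed at step 2.

No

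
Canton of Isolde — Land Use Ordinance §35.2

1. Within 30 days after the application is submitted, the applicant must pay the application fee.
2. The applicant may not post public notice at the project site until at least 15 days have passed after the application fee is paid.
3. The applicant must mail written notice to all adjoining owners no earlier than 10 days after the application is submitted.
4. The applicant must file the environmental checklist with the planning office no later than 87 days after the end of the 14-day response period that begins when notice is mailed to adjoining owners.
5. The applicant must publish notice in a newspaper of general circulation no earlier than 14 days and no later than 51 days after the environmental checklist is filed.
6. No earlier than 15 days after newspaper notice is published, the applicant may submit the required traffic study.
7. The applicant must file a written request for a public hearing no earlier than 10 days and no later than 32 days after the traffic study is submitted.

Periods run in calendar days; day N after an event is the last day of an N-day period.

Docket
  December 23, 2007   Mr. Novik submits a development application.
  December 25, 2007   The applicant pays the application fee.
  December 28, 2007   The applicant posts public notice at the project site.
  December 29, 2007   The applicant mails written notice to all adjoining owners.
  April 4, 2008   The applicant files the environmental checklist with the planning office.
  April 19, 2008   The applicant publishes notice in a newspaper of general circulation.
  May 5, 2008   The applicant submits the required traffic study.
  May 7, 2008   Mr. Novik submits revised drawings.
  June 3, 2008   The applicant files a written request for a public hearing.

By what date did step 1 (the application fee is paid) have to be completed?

January 22, 2008

Step 1 runs from December 23, 2007, when the application is submitted. 30 days after December 23, 2007 is January 22, 2008.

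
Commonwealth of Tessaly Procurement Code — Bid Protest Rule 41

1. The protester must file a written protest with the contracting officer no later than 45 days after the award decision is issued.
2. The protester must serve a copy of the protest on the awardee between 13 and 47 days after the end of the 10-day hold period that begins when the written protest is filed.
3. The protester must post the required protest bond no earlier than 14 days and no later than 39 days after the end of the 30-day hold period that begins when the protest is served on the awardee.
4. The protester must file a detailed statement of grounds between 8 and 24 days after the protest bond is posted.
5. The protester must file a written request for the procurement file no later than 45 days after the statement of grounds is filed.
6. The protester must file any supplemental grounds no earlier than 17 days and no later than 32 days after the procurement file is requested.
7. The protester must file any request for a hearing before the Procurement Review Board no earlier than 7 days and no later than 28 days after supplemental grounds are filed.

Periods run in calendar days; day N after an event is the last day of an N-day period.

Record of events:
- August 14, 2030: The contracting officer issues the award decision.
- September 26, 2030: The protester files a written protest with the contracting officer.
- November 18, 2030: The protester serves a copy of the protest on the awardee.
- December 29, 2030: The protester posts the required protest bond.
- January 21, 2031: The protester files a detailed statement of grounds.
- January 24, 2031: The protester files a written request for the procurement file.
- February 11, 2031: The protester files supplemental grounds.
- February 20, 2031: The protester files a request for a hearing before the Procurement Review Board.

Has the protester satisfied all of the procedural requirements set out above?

No

Step 1 — counting 45 days from August 14, 2030 (when the award decision is issued) gives a deadline of September 28, 2030; September 26, 2030 is within that limit.
Step 2 — 13 and 47 days from October 6, 2030 (end of the 10-day hold period, which began when the written protest is filed on September 26, 2030) are October 19, 2030 and November 22, 2030 respectively; done November 18, 2030, which is between those dates.
Step 3 — 14 and 39 days from December 18, 2030 (end of the 30-day hold period, which began when the protest is served on the awardee on November 18, 2030) are January 1, 2031 and January 26, 2031 respectively; December 29, 2030 is 3 days too early.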